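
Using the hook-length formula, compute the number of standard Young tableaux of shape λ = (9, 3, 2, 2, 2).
# SYT of shape (9, 3, 2, 2, 2) = 1649340

Hook-length formula: f^λ = n! / Π hook(c), product over all cells c of the Young diagram. For λ = (9, 3, 2, 2, 2), n = 18 boxes. Hook lengths by row (left-to-right, top-to-bottom): [13, 12, 8, 6, 5, 4, 3, 2, 1]; [6, 5, 1]; [4, 3]; [3, 2]; [2, 1]. Product of hooks = 3881779200. So f^λ = 18! / 3881779200 = 6402373705728000 / 3881779200 = 1649340.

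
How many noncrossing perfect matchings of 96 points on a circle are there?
C_48 = 131327898242169365477991900

These noncrossing handshakes are counted by the Catalan number C_n = (1/(n + 1)) · C(2n, n). For n = 48: C_48 = (1/49) · C(96, 48) = 6435067013866298908421603100/49 = 131327898242169365477991900.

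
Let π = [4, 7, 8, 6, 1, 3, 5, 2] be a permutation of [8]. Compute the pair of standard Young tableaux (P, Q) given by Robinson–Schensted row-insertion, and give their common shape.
P = [1, 2, 5] / [3, 6, 8] / [4] / [7];  Q = [1, 2, 3] / [4, 6, 7] / [5] / [8];  common shape = (3, 3, 1, 1)

Row-insert the values π_1, π_2, … into P one at a time, bumping the leftmost entry strictly greater than the inserted value down to the next row. The recording tableau Q records, in position (i, j), the step at which that cell was added to P.
  Insert 4 (step 1): P = [4];  Q = [1]
  Insert 7 (step 2): P = [4, 7];  Q = [1, 2]
  Insert 8 (step 3): P = [4, 7, 8];  Q = [1, 2, 3]
  Insert 6 (step 4): P = [4, 6, 8] / [7];  Q = [1, 2, 3] / [4]
  Insert 1 (step 5): P = [1, 6, 8] / [4] / [7];  Q = [1, 2, 3] / [4] / [5]
  Insert 3 (step 6): P = [1, 3, 8] / [4, 6] / [7];  Q = [1, 2, 3] / [4, 6] / [5]
  Insert 5 (step 7): P = [1, 3, 5] / [4, 6, 8] / [7];  Q = [1, 2, 3] / [4, 6, 7] / [5]
  Insert 2 (step 8): P = [1, 2, 5] / [3, 6, 8] / [4] / [7];  Q = [1, 2, 3] / [4, 6, 7] / [5] / [8]
Final shape: (3, 3, 1, 1).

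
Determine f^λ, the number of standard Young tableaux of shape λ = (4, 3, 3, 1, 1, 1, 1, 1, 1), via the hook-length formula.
# SYT of shape (4, 3, 3, 1, 1, 1, 1, 1, 1) = 112112

Hook-length formula: f^λ = n! / Π hook(c), product over all cells c of the Young diagram. For λ = (4, 3, 3, 1, 1, 1, 1, 1, 1), n = 16 boxes. Hook lengths by row (left-to-right, top-to-bottom): [12, 5, 4, 1]; [10, 3, 2]; [9, 2, 1]; [6]; [5]; [4]; [3]; [2]; [1]. Product of hooks = 186624000. So f^λ = 16! / 186624000 = 20922789888000 / 186624000 = 112112.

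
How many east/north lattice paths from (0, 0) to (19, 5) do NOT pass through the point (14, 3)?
Number of paths = 28224

Total paths from (0, 0) to (19, 5): C(24, 19) = 42504. Paths through (14, 3): (paths (0, 0) → (14, 3)) × (paths (14, 3) → (19, 5)) = C(17, 14) · C(7, 5) = 680 · 21 = 14280. Avoidance count = 42504 − 14280 = 28224.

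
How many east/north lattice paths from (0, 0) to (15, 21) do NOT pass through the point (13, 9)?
Number of paths = 5522637340

Total paths from (0, 0) to (15, 21): C(36, 15) = 5567902560. Paths through (13, 9): (paths (0, 0) → (13, 9)) × (paths (13, 9) → (15, 21)) = C(22, 13) · C(14, 2) = 497420 · 91 = 45265220. Avoidance count = 5567902560 − 45265220 = 5522637340.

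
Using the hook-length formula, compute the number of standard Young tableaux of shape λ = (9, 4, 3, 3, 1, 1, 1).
# SYT of shape (9, 4, 3, 3, 1, 1, 1) = 1489872384

Hook-length formula: f^λ = n! / Π hook(c), product over all cells c of the Young diagram. For λ = (9, 4, 3, 3, 1, 1, 1), n = 22 boxes. Hook lengths by row (left-to-right, top-to-bottom): [15, 11, 10, 7, 5, 4, 3, 2, 1]; [9, 5, 4, 1]; [7, 3, 2]; [6, 2, 1]; [3]; [2]; [1]. Product of hooks = 754427520000. So f^λ = 22! / 754427520000 = 1124000727777607680000 / 754427520000 = 1489872384.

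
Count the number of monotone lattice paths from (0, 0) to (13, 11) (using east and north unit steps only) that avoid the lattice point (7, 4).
Number of paths = 1929864

Total paths from (0, 0) to (13, 11): C(24, 13) = 2496144. Paths through (7, 4): (paths (0, 0) → (7, 4)) × (paths (7, 4) → (13, 11)) = C(11, 7) · C(13, 6) = 330 · 1716 = 566280. Avoidance count = 2496144 − 566280 = 1929864.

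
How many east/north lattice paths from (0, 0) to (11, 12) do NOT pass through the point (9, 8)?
Number of paths = 987428

Total paths from (0, 0) to (11, 12): C(23, 11) = 1352078. Paths through (9, 8): (paths (0, 0) → (9, 8)) × (paths (9, 8) → (11, 12)) = C(17, 9) · C(6, 2) = 24310 · 15 = 364650. Avoidance count = 1352078 − 364650 = 987428.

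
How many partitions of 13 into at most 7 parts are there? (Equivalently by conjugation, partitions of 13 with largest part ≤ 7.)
p(13, parts ≤ 7) = 82

Partitions of 13 with all parts ≤ 7: 7+6, 7+5+1, 7+4+2, 7+4+1+1, 7+3+3, 7+3+2+1, 7+3+1+1+1, 7+2+2+2, 7+2+2+1+1, 7+2+1+1+1+1, 7+1+1+1+1+1+1, 6+6+1, 6+5+2, 6+5+1+1, 6+4+3, 6+4+2+1, 6+4+1+1+1, 6+3+3+1, 6+3+2+2, 6+3+2+1+1, 6+3+1+1+1+1, 6+2+2+2+1, 6+2+2+1+1+1, 6+2+1+1+1+1+1, 6+1+1+1+1+1+1+1, 5+5+3, 5+5+2+1, 5+5+1+1+1, 5+4+4, 5+4+3+1, … (82 total). Count = 82.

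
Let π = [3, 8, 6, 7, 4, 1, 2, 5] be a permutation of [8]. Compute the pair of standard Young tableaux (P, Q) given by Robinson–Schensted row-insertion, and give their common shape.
P = [1, 2, 5] / [3, 4, 7] / [6] / [8];  Q = [1, 2, 4] / [3, 7, 8] / [5] / [6];  common shape = (3, 3, 1, 1)

Row-insert the values π_1, π_2, … into P one at a time, bumping the leftmost entry strictly greater than the inserted value down to the next row. The recording tableau Q records, in position (i, j), the step at which that cell was added to P.
  Insert 3 (step 1): P = [3];  Q = [1]
  Insert 8 (step 2): P = [3, 8];  Q = [1, 2]
  Insert 6 (step 3): P = [3, 6] / [8];  Q = [1, 2] / [3]
  Insert 7 (step 4): P = [3, 6, 7] / [8];  Q = [1, 2, 4] / [3]
  Insert 4 (step 5): P = [3, 4, 7] / [6] / [8];  Q = [1, 2, 4] / [3] / [5]
  Insert 1 (step 6): P = [1, 4, 7] / [3] / [6] / [8];  Q = [1, 2, 4] / [3] / [5] / [6]
  Insert 2 (step 7): P = [1, 2, 7] / [3, 4] / [6] / [8];  Q = [1, 2, 4] / [3, 7] / [5] / [6]
  Insert 5 (step 8): P = [1, 2, 5] / [3, 4, 7] / [6] / [8];  Q = [1, 2, 4] / [3, 7, 8] / [5] / [6]
Final shape: (3, 3, 1, 1).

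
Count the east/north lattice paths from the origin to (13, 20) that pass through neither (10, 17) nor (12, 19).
Number of paths = 223435110

Inclusion–exclusion. Total paths: C(33, 13) = 573166440. Through P₁: C(27, 10)·C(6, 3) = 168725700. Through P₂: C(31, 12)·C(2, 1) = 282241050. Since P₁ is strictly southwest of P₂, a monotone path through both must visit P₁ then P₂; paths through both = C(27, 10)·C(4, 2)·C(2, 1) = 101235420. Avoid both = 573166440 − 168725700 − 282241050 + 101235420 = 223435110.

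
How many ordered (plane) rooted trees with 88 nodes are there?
C_87 = 16435314834665426797069144960762886143367590394940

These ordered rooted trees are counted by the Catalan number C_n = (1/(n + 1)) · C(2n, n). For n = 87: C_87 = (1/88) · C(174, 87) = 1446307705450557558142084756547133980616347954754720/88 = 16435314834665426797069144960762886143367590394940.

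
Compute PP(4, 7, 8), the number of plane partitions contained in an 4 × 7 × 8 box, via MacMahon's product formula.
PP(4, 7, 8) = 1318349483880

Evaluate the triple product over i = 1..4, j = 1..7, k = 1..8. The factors are (2/1) · (3/2) · (4/3) · (5/4) · (6/5) · (7/6) · (8/7) · (9/8) · … (224 factors total). The numerators and denominators telescope so the product is an integer; carrying out the multiplication exactly gives PP(4, 7, 8) = 1318349483880.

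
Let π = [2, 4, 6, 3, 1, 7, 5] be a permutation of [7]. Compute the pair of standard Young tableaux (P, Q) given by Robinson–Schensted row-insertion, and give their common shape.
P = [1, 3, 5, 7] / [2, 6] / [4];  Q = [1, 2, 3, 6] / [4, 7] / [5];  common shape = (4, 2, 1)

Row-insert the values π_1, π_2, … into P one at a time, bumping the leftmost entry strictly greater than the inserted value down to the next row. The recording tableau Q records, in position (i, j), the step at which that cell was added to P.
  Insert 2 (step 1): P = [2];  Q = [1]
  Insert 4 (step 2): P = [2, 4];  Q = [1, 2]
  Insert 6 (step 3): P = [2, 4, 6];  Q = [1, 2, 3]
  Insert 3 (step 4): P = [2, 3, 6] / [4];  Q = [1, 2, 3] / [4]
  Insert 1 (step 5): P = [1, 3, 6] / [2] / [4];  Q = [1, 2, 3] / [4] / [5]
  Insert 7 (step 6): P = [1, 3, 6, 7] / [2] / [4];  Q = [1, 2, 3, 6] / [4] / [5]
  Insert 5 (step 7): P = [1, 3, 5, 7] / [2, 6] / [4];  Q = [1, 2, 3, 6] / [4, 7] / [5]
Final shape: (4, 2, 1).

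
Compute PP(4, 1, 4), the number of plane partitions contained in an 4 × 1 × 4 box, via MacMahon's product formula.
PP(4, 1, 4) = 70

Evaluate the triple product over i = 1..4, j = 1..1, k = 1..4. The factors are (2/1) · (3/2) · (4/3) · (5/4) · (3/2) · (4/3) · (5/4) · (6/5) · … (16 factors total). The numerators and denominators telescope so the product is an integer; carrying out the multiplication exactly gives PP(4, 1, 4) = 70.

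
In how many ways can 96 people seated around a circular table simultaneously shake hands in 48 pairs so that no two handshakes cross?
C_48 = 131327898242169365477991900

These noncrossing handshakes are counted by the Catalan number C_n = (1/(n + 1)) · C(2n, n). For n = 48: C_48 = (1/49) · C(96, 48) = 6435067013866298908421603100/49 = 131327898242169365477991900.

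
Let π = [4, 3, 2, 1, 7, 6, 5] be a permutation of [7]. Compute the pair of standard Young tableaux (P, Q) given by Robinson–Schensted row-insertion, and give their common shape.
P = [1, 5] / [2, 6] / [3, 7] / [4];  Q = [1, 5] / [2, 6] / [3, 7] / [4];  common shape = (2, 2, 2, 1)

Row-insert the values π_1, π_2, … into P one at a time, bumping the leftmost entry strictly greater than the inserted value down to the next row. The recording tableau Q records, in position (i, j), the step at which that cell was added to P.
  Insert 4 (step 1): P = [4];  Q = [1]
  Insert 3 (step 2): P = [3] / [4];  Q = [1] / [2]
  Insert 2 (step 3): P = [2] / [3] / [4];  Q = [1] / [2] / [3]
  Insert 1 (step 4): P = [1] / [2] / [3] / [4];  Q = [1] / [2] / [3] / [4]
  Insert 7 (step 5): P = [1, 7] / [2] / [3] / [4];  Q = [1, 5] / [2] / [3] / [4]
  Insert 6 (step 6): P = [1, 6] / [2, 7] / [3] / [4];  Q = [1, 5] / [2, 6] / [3] / [4]
  Insert 5 (step 7): P = [1, 5] / [2, 6] / [3, 7] / [4];  Q = [1, 5] / [2, 6] / [3, 7] / [4]
Final shape: (2, 2, 2, 1).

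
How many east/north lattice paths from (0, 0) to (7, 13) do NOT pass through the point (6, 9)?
Number of paths = 52495

Total paths from (0, 0) to (7, 13): C(20, 7) = 77520. Paths through (6, 9): (paths (0, 0) → (6, 9)) × (paths (6, 9) → (7, 13)) = C(15, 6) · C(5, 1) = 5005 · 5 = 25025. Avoidance count = 77520 − 25025 = 52495.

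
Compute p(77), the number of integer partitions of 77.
p(77) = 10619863

Compute p(n) via the recurrence p(n, m) = p(n, m−1) + p(n−m, m), where p(n, m) counts partitions of n with all parts ≤ m and p(n) = p(n, n). The base cases are p(0, m) = 1 and p(n, 0) = 0 for n > 0. Filling the table yields p(77) = 10619863. (Euler's pentagonal recurrence is an alternative.)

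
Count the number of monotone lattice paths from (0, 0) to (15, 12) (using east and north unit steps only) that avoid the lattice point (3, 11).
Number of paths = 17379128

Total paths from (0, 0) to (15, 12): C(27, 15) = 17383860. Paths through (3, 11): (paths (0, 0) → (3, 11)) × (paths (3, 11) → (15, 12)) = C(14, 3) · C(13, 12) = 364 · 13 = 4732. Avoidance count = 17383860 − 4732 = 17379128.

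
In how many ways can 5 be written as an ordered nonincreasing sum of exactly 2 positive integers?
p(5, 2 parts) = 2

Partitions of n into exactly k parts ↔ partitions of n − k into at most k parts (subtract 1 from each part). For n = 5, k = 2, the partitions are: 4+1, 3+2. Count = 2.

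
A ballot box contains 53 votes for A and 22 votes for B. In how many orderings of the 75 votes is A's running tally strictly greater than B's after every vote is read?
Strict-lead orderings = 2134132110284251752

Total orderings of the 75 votes with 53 for A: C(75, 53) = 5163222847461899400. By the Bertrand ballot formula (Cycle Lemma / reflection principle), the number of orderings in which A is strictly ahead of B throughout is (p − q)/(p + q) · C(p + q, p) = (53 − 22)/(53 + 22) · 5163222847461899400 = 2134132110284251752.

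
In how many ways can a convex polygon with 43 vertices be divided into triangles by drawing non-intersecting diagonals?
C_41 = 10113918591637898134020

These polygon triangulations are counted by the Catalan number C_n = (1/(n + 1)) · C(2n, n). For n = 41: C_41 = (1/42) · C(82, 41) = 424784580848791721628840/42 = 10113918591637898134020.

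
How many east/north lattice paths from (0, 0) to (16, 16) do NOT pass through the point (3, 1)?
Number of paths = 451311750

Total paths from (0, 0) to (16, 16): C(32, 16) = 601080390. Paths through (3, 1): (paths (0, 0) → (3, 1)) × (paths (3, 1) → (16, 16)) = C(4, 3) · C(28, 13) = 4 · 37442160 = 149768640. Avoidance count = 601080390 − 149768640 = 451311750.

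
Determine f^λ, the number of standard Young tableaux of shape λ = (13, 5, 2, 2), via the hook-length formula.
# SYT of shape (13, 5, 2, 2) = 29099070

Hook-length formula: f^λ = n! / Π hook(c), product over all cells c of the Young diagram. For λ = (13, 5, 2, 2), n = 22 boxes. Hook lengths by row (left-to-right, top-to-bottom): [16, 15, 12, 11, 10, 8, 7, 6, 5, 4, 3, 2, 1]; [7, 6, 3, 2, 1]; [3, 2]; [2, 1]. Product of hooks = 38626689024000. So f^λ = 22! / 38626689024000 = 1124000727777607680000 / 38626689024000 = 29099070.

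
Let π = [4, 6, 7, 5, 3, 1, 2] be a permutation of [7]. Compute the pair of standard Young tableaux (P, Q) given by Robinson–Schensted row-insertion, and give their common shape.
P = [1, 2, 7] / [3, 5] / [4] / [6];  Q = [1, 2, 3] / [4, 7] / [5] / [6];  common shape = (3, 2, 1, 1)

Row-insert the values π_1, π_2, … into P one at a time, bumping the leftmost entry strictly greater than the inserted value down to the next row. The recording tableau Q records, in position (i, j), the step at which that cell was added to P.
  Insert 4 (step 1): P = [4];  Q = [1]
  Insert 6 (step 2): P = [4, 6];  Q = [1, 2]
  Insert 7 (step 3): P = [4, 6, 7];  Q = [1, 2, 3]
  Insert 5 (step 4): P = [4, 5, 7] / [6];  Q = [1, 2, 3] / [4]
  Insert 3 (step 5): P = [3, 5, 7] / [4] / [6];  Q = [1, 2, 3] / [4] / [5]
  Insert 1 (step 6): P = [1, 5, 7] / [3] / [4] / [6];  Q = [1, 2, 3] / [4] / [5] / [6]
  Insert 2 (step 7): P = [1, 2, 7] / [3, 5] / [4] / [6];  Q = [1, 2, 3] / [4, 7] / [5] / [6]
Final shape: (3, 2, 1, 1).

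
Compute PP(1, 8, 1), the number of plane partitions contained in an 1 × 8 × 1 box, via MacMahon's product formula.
PP(1, 8, 1) = 9

Evaluate the triple product over i = 1..1, j = 1..8, k = 1..1. The factors are (2/1) · (3/2) · (4/3) · (5/4) · (6/5) · (7/6) · (8/7) · (9/8). The numerators and denominators telescope so the product is an integer; carrying out the multiplication exactly gives PP(1, 8, 1) = 9.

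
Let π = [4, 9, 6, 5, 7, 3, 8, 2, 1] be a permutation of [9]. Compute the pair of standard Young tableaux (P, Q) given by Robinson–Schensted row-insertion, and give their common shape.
P = [1, 5, 7, 8] / [2] / [3] / [4] / [6] / [9];  Q = [1, 2, 5, 7] / [3] / [4] / [6] / [8] / [9];  common shape = (4, 1, 1, 1, 1, 1)

Row-insert the values π_1, π_2, … into P one at a time, bumping the leftmost entry strictly greater than the inserted value down to the next row. The recording tableau Q records, in position (i, j), the step at which that cell was added to P.
  Insert 4 (step 1): P = [4];  Q = [1]
  Insert 9 (step 2): P = [4, 9];  Q = [1, 2]
  Insert 6 (step 3): P = [4, 6] / [9];  Q = [1, 2] / [3]
  Insert 5 (step 4): P = [4, 5] / [6] / [9];  Q = [1, 2] / [3] / [4]
  Insert 7 (step 5): P = [4, 5, 7] / [6] / [9];  Q = [1, 2, 5] / [3] / [4]
  Insert 3 (step 6): P = [3, 5, 7] / [4] / [6] / [9];  Q = [1, 2, 5] / [3] / [4] / [6]
  Insert 8 (step 7): P = [3, 5, 7, 8] / [4] / [6] / [9];  Q = [1, 2, 5, 7] / [3] / [4] / [6]
  Insert 2 (step 8): P = [2, 5, 7, 8] / [3] / [4] / [6] / [9];  Q = [1, 2, 5, 7] / [3] / [4] / [6] / [8]
  Insert 1 (step 9): P = [1, 5, 7, 8] / [2] / [3] / [4] / [6] / [9];  Q = [1, 2, 5, 7] / [3] / [4] / [6] / [8] / [9]
Final shape: (4, 1, 1, 1, 1, 1).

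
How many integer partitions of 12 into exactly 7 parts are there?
p(12, 7 parts) = 7

Partitions of n into exactly k parts ↔ partitions of n − k into at most k parts (subtract 1 from each part). For n = 12, k = 7, the partitions are: 6+1+1+1+1+1+1, 5+2+1+1+1+1+1, 4+3+1+1+1+1+1, 4+2+2+1+1+1+1, 3+3+2+1+1+1+1, 3+2+2+2+1+1+1, 2+2+2+2+2+1+1. Count = 7.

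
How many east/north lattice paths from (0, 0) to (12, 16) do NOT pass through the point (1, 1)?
Number of paths = 14969435

Total paths from (0, 0) to (12, 16): C(28, 12) = 30421755. Paths through (1, 1): (paths (0, 0) → (1, 1)) × (paths (1, 1) → (12, 16)) = C(2, 1) · C(26, 11) = 2 · 7726160 = 15452320. Avoidance count = 30421755 − 15452320 = 14969435.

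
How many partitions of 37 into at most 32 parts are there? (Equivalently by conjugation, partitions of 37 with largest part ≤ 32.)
p(37, parts ≤ 32) = 21625

Use the recurrence p(n, m) = p(n, m−1) + p(n−m, m): either the largest part is < m (count p(n, m−1)) or the largest part is exactly m (remove one copy of m, count p(n−m, m)). With p(0, ·) = 1 this gives p(37, parts ≤ 32) = 21625. (By conjugating Young diagrams, this also counts partitions of 37 into at most 32 parts.)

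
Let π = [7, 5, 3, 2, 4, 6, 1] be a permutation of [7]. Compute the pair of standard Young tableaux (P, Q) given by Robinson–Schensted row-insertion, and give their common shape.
P = [1, 4, 6] / [2] / [3] / [5] / [7];  Q = [1, 5, 6] / [2] / [3] / [4] / [7];  common shape = (3, 1, 1, 1, 1)

Row-insert the values π_1, π_2, … into P one at a time, bumping the leftmost entry strictly greater than the inserted value down to the next row. The recording tableau Q records, in position (i, j), the step at which that cell was added to P.
  Insert 7 (step 1): P = [7];  Q = [1]
  Insert 5 (step 2): P = [5] / [7];  Q = [1] / [2]
  Insert 3 (step 3): P = [3] / [5] / [7];  Q = [1] / [2] / [3]
  Insert 2 (step 4): P = [2] / [3] / [5] / [7];  Q = [1] / [2] / [3] / [4]
  Insert 4 (step 5): P = [2, 4] / [3] / [5] / [7];  Q = [1, 5] / [2] / [3] / [4]
  Insert 6 (step 6): P = [2, 4, 6] / [3] / [5] / [7];  Q = [1, 5, 6] / [2] / [3] / [4]
  Insert 1 (step 7): P = [1, 4, 6] / [2] / [3] / [5] / [7];  Q = [1, 5, 6] / [2] / [3] / [4] / [7]
Final shape: (3, 1, 1, 1, 1).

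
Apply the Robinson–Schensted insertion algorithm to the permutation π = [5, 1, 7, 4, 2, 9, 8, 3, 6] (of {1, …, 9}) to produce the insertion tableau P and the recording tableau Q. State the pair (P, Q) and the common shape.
P = [1, 2, 3, 6] / [4, 7, 8] / [5, 9];  Q = [1, 3, 6, 9] / [2, 4, 7] / [5, 8];  common shape = (4, 3, 2)

Row-insert the values π_1, π_2, … into P one at a time, bumping the leftmost entry strictly greater than the inserted value down to the next row. The recording tableau Q records, in position (i, j), the step at which that cell was added to P.
  Insert 5 (step 1): P = [5];  Q = [1]
  Insert 1 (step 2): P = [1] / [5];  Q = [1] / [2]
  Insert 7 (step 3): P = [1, 7] / [5];  Q = [1, 3] / [2]
  Insert 4 (step 4): P = [1, 4] / [5, 7];  Q = [1, 3] / [2, 4]
  Insert 2 (step 5): P = [1, 2] / [4, 7] / [5];  Q = [1, 3] / [2, 4] / [5]
  Insert 9 (step 6): P = [1, 2, 9] / [4, 7] / [5];  Q = [1, 3, 6] / [2, 4] / [5]
  Insert 8 (step 7): P = [1, 2, 8] / [4, 7, 9] / [5];  Q = [1, 3, 6] / [2, 4, 7] / [5]
  Insert 3 (step 8): P = [1, 2, 3] / [4, 7, 8] / [5, 9];  Q = [1, 3, 6] / [2, 4, 7] / [5, 8]
  Insert 6 (step 9): P = [1, 2, 3, 6] / [4, 7, 8] / [5, 9];  Q = [1, 3, 6, 9] / [2, 4, 7] / [5, 8]
Final shape: (4, 3, 2).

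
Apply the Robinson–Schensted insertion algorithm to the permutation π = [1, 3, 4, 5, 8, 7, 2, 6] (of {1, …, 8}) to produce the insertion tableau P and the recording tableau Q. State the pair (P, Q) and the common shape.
P = [1, 2, 4, 5, 6] / [3, 7] / [8];  Q = [1, 2, 3, 4, 5] / [6, 8] / [7];  common shape = (5, 2, 1)

Row-insert the values π_1, π_2, … into P one at a time, bumping the leftmost entry strictly greater than the inserted value down to the next row. The recording tableau Q records, in position (i, j), the step at which that cell was added to P.
  Insert 1 (step 1): P = [1];  Q = [1]
  Insert 3 (step 2): P = [1, 3];  Q = [1, 2]
  Insert 4 (step 3): P = [1, 3, 4];  Q = [1, 2, 3]
  Insert 5 (step 4): P = [1, 3, 4, 5];  Q = [1, 2, 3, 4]
  Insert 8 (step 5): P = [1, 3, 4, 5, 8];  Q = [1, 2, 3, 4, 5]
  Insert 7 (step 6): P = [1, 3, 4, 5, 7] / [8];  Q = [1, 2, 3, 4, 5] / [6]
  Insert 2 (step 7): P = [1, 2, 4, 5, 7] / [3] / [8];  Q = [1, 2, 3, 4, 5] / [6] / [7]
  Insert 6 (step 8): P = [1, 2, 4, 5, 6] / [3, 7] / [8];  Q = [1, 2, 3, 4, 5] / [6, 8] / [7]
Final shape: (5, 2, 1).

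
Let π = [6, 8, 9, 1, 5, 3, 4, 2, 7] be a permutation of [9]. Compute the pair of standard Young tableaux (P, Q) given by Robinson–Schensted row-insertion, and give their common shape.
P = [1, 2, 4, 7] / [3, 8, 9] / [5] / [6];  Q = [1, 2, 3, 9] / [4, 5, 7] / [6] / [8];  common shape = (4, 3, 1, 1)

Row-insert the values π_1, π_2, … into P one at a time, bumping the leftmost entry strictly greater than the inserted value down to the next row. The recording tableau Q records, in position (i, j), the step at which that cell was added to P.
  Insert 6 (step 1): P = [6];  Q = [1]
  Insert 8 (step 2): P = [6, 8];  Q = [1, 2]
  Insert 9 (step 3): P = [6, 8, 9];  Q = [1, 2, 3]
  Insert 1 (step 4): P = [1, 8, 9] / [6];  Q = [1, 2, 3] / [4]
  Insert 5 (step 5): P = [1, 5, 9] / [6, 8];  Q = [1, 2, 3] / [4, 5]
  Insert 3 (step 6): P = [1, 3, 9] / [5, 8] / [6];  Q = [1, 2, 3] / [4, 5] / [6]
  Insert 4 (step 7): P = [1, 3, 4] / [5, 8, 9] / [6];  Q = [1, 2, 3] / [4, 5, 7] / [6]
  Insert 2 (step 8): P = [1, 2, 4] / [3, 8, 9] / [5] / [6];  Q = [1, 2, 3] / [4, 5, 7] / [6] / [8]
  Insert 7 (step 9): P = [1, 2, 4, 7] / [3, 8, 9] / [5] / [6];  Q = [1, 2, 3, 9] / [4, 5, 7] / [6] / [8]
Final shape: (4, 3, 1, 1).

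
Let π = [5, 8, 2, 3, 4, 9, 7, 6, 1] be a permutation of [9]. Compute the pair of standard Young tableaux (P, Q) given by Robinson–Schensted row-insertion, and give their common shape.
P = [1, 3, 4, 6] / [2, 7, 9] / [5] / [8];  Q = [1, 2, 5, 6] / [3, 4, 7] / [8] / [9];  common shape = (4, 3, 1, 1)

Row-insert the values π_1, π_2, … into P one at a time, bumping the leftmost entry strictly greater than the inserted value down to the next row. The recording tableau Q records, in position (i, j), the step at which that cell was added to P.
  Insert 5 (step 1): P = [5];  Q = [1]
  Insert 8 (step 2): P = [5, 8];  Q = [1, 2]
  Insert 2 (step 3): P = [2, 8] / [5];  Q = [1, 2] / [3]
  Insert 3 (step 4): P = [2, 3] / [5, 8];  Q = [1, 2] / [3, 4]
  Insert 4 (step 5): P = [2, 3, 4] / [5, 8];  Q = [1, 2, 5] / [3, 4]
  Insert 9 (step 6): P = [2, 3, 4, 9] / [5, 8];  Q = [1, 2, 5, 6] / [3, 4]
  Insert 7 (step 7): P = [2, 3, 4, 7] / [5, 8, 9];  Q = [1, 2, 5, 6] / [3, 4, 7]
  Insert 6 (step 8): P = [2, 3, 4, 6] / [5, 7, 9] / [8];  Q = [1, 2, 5, 6] / [3, 4, 7] / [8]
  Insert 1 (step 9): P = [1, 3, 4, 6] / [2, 7, 9] / [5] / [8];  Q = [1, 2, 5, 6] / [3, 4, 7] / [8] / [9]
Final shape: (4, 3, 1, 1).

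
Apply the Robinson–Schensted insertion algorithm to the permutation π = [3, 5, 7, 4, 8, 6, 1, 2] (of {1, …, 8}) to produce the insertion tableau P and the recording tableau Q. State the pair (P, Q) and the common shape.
P = [1, 2, 6, 8] / [3, 4] / [5, 7];  Q = [1, 2, 3, 5] / [4, 6] / [7, 8];  common shape = (4, 2, 2)

Row-insert the values π_1, π_2, … into P one at a time, bumping the leftmost entry strictly greater than the inserted value down to the next row. The recording tableau Q records, in position (i, j), the step at which that cell was added to P.
  Insert 3 (step 1): P = [3];  Q = [1]
  Insert 5 (step 2): P = [3, 5];  Q = [1, 2]
  Insert 7 (step 3): P = [3, 5, 7];  Q = [1, 2, 3]
  Insert 4 (step 4): P = [3, 4, 7] / [5];  Q = [1, 2, 3] / [4]
  Insert 8 (step 5): P = [3, 4, 7, 8] / [5];  Q = [1, 2, 3, 5] / [4]
  Insert 6 (step 6): P = [3, 4, 6, 8] / [5, 7];  Q = [1, 2, 3, 5] / [4, 6]
  Insert 1 (step 7): P = [1, 4, 6, 8] / [3, 7] / [5];  Q = [1, 2, 3, 5] / [4, 6] / [7]
  Insert 2 (step 8): P = [1, 2, 6, 8] / [3, 4] / [5, 7];  Q = [1, 2, 3, 5] / [4, 6] / [7, 8]
Final shape: (4, 2, 2).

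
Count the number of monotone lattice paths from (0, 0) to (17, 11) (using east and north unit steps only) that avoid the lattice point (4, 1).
Number of paths = 15753850

Total paths from (0, 0) to (17, 11): C(28, 17) = 21474180. Paths through (4, 1): (paths (0, 0) → (4, 1)) × (paths (4, 1) → (17, 11)) = C(5, 4) · C(23, 13) = 5 · 1144066 = 5720330. Avoidance count = 21474180 − 5720330 = 15753850.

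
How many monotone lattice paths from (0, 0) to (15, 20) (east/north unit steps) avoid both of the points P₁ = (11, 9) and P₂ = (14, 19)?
Number of paths = 1477132480

Inclusion–exclusion. Total paths: C(35, 15) = 3247943160. Through P₁: C(20, 11)·C(15, 4) = 229265400. Through P₂: C(33, 14)·C(2, 1) = 1637618400. Since P₁ is strictly southwest of P₂, a monotone path through both must visit P₁ then P₂; paths through both = C(20, 11)·C(13, 3)·C(2, 1) = 96073120. Avoid both = 3247943160 − 229265400 − 1637618400 + 96073120 = 1477132480.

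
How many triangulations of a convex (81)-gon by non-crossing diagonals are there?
C_79 = 289450081175264899454283846029490767264392230

These polygon triangulations are counted by the Catalan number C_n = (1/(n + 1)) · C(2n, n). For n = 79: C_79 = (1/80) · C(158, 79) = 23156006494021191956342707682359261381151378400/80 = 289450081175264899454283846029490767264392230.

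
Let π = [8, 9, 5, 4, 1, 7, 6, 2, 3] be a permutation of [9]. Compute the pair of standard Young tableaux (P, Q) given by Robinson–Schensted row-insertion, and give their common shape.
P = [1, 2, 3] / [4, 6] / [5, 7] / [8, 9];  Q = [1, 2, 9] / [3, 6] / [4, 7] / [5, 8];  common shape = (3, 2, 2, 2)

Row-insert the values π_1, π_2, … into P one at a time, bumping the leftmost entry strictly greater than the inserted value down to the next row. The recording tableau Q records, in position (i, j), the step at which that cell was added to P.
  Insert 8 (step 1): P = [8];  Q = [1]
  Insert 9 (step 2): P = [8, 9];  Q = [1, 2]
  Insert 5 (step 3): P = [5, 9] / [8];  Q = [1, 2] / [3]
  Insert 4 (step 4): P = [4, 9] / [5] / [8];  Q = [1, 2] / [3] / [4]
  Insert 1 (step 5): P = [1, 9] / [4] / [5] / [8];  Q = [1, 2] / [3] / [4] / [5]
  Insert 7 (step 6): P = [1, 7] / [4, 9] / [5] / [8];  Q = [1, 2] / [3, 6] / [4] / [5]
  Insert 6 (step 7): P = [1, 6] / [4, 7] / [5, 9] / [8];  Q = [1, 2] / [3, 6] / [4, 7] / [5]
  Insert 2 (step 8): P = [1, 2] / [4, 6] / [5, 7] / [8, 9];  Q = [1, 2] / [3, 6] / [4, 7] / [5, 8]
  Insert 3 (step 9): P = [1, 2, 3] / [4, 6] / [5, 7] / [8, 9];  Q = [1, 2, 9] / [3, 6] / [4, 7] / [5, 8]
Final shape: (3, 2, 2, 2).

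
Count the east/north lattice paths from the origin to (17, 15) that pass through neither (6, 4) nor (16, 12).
Number of paths = 332651700

Inclusion–exclusion. Total paths: C(32, 17) = 565722720. Through P₁: C(10, 6)·C(22, 11) = 148140720. Through P₂: C(28, 16)·C(4, 1) = 121687020. Since P₁ is strictly southwest of P₂, a monotone path through both must visit P₁ then P₂; paths through both = C(10, 6)·C(18, 10)·C(4, 1) = 36756720. Avoid both = 565722720 − 148140720 − 121687020 + 36756720 = 332651700.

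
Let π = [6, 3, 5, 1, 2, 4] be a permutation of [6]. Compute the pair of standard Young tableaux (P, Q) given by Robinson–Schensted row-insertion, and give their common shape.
P = [1, 2, 4] / [3, 5] / [6];  Q = [1, 3, 6] / [2, 5] / [4];  common shape = (3, 2, 1)

Row-insert the values π_1, π_2, … into P one at a time, bumping the leftmost entry strictly greater than the inserted value down to the next row. The recording tableau Q records, in position (i, j), the step at which that cell was added to P.
  Insert 6 (step 1): P = [6];  Q = [1]
  Insert 3 (step 2): P = [3] / [6];  Q = [1] / [2]
  Insert 5 (step 3): P = [3, 5] / [6];  Q = [1, 3] / [2]
  Insert 1 (step 4): P = [1, 5] / [3] / [6];  Q = [1, 3] / [2] / [4]
  Insert 2 (step 5): P = [1, 2] / [3, 5] / [6];  Q = [1, 3] / [2, 5] / [4]
  Insert 4 (step 6): P = [1, 2, 4] / [3, 5] / [6];  Q = [1, 3, 6] / [2, 5] / [4]
Final shape: (3, 2, 1).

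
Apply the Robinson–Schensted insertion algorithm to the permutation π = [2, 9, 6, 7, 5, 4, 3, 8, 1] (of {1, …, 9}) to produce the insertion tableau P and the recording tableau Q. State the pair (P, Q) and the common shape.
P = [1, 3, 7, 8] / [2] / [4] / [5] / [6] / [9];  Q = [1, 2, 4, 8] / [3] / [5] / [6] / [7] / [9];  common shape = (4, 1, 1, 1, 1, 1)

Row-insert the values π_1, π_2, … into P one at a time, bumping the leftmost entry strictly greater than the inserted value down to the next row. The recording tableau Q records, in position (i, j), the step at which that cell was added to P.
  Insert 2 (step 1): P = [2];  Q = [1]
  Insert 9 (step 2): P = [2, 9];  Q = [1, 2]
  Insert 6 (step 3): P = [2, 6] / [9];  Q = [1, 2] / [3]
  Insert 7 (step 4): P = [2, 6, 7] / [9];  Q = [1, 2, 4] / [3]
  Insert 5 (step 5): P = [2, 5, 7] / [6] / [9];  Q = [1, 2, 4] / [3] / [5]
  Insert 4 (step 6): P = [2, 4, 7] / [5] / [6] / [9];  Q = [1, 2, 4] / [3] / [5] / [6]
  Insert 3 (step 7): P = [2, 3, 7] / [4] / [5] / [6] / [9];  Q = [1, 2, 4] / [3] / [5] / [6] / [7]
  Insert 8 (step 8): P = [2, 3, 7, 8] / [4] / [5] / [6] / [9];  Q = [1, 2, 4, 8] / [3] / [5] / [6] / [7]
  Insert 1 (step 9): P = [1, 3, 7, 8] / [2] / [4] / [5] / [6] / [9];  Q = [1, 2, 4, 8] / [3] / [5] / [6] / [7] / [9]
Final shape: (4, 1, 1, 1, 1, 1).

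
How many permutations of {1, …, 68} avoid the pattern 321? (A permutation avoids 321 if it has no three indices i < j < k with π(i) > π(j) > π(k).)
C_68 = 86218923998960285726185640663701108500

These 321-avoiding permutations are counted by the Catalan number C_n = (1/(n + 1)) · C(2n, n). For n = 68: C_68 = (1/69) · C(136, 68) = 5949105755928259715106809205795376486500/69 = 86218923998960285726185640663701108500.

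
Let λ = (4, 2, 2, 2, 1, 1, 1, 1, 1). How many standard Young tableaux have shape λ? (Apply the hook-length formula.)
# SYT of shape (4, 2, 2, 2, 1, 1, 1, 1, 1) = 25025

Hook-length formula: f^λ = n! / Π hook(c), product over all cells c of the Young diagram. For λ = (4, 2, 2, 2, 1, 1, 1, 1, 1), n = 15 boxes. Hook lengths by row (left-to-right, top-to-bottom): [12, 6, 2, 1]; [9, 3]; [8, 2]; [7, 1]; [5]; [4]; [3]; [2]; [1]. Product of hooks = 52254720. So f^λ = 15! / 52254720 = 1307674368000 / 52254720 = 25025.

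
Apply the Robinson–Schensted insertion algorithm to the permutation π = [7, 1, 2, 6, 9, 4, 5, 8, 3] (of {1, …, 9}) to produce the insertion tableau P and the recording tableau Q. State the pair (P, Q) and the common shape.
P = [1, 2, 3, 5, 8] / [4, 9] / [6] / [7];  Q = [1, 3, 4, 5, 8] / [2, 7] / [6] / [9];  common shape = (5, 2, 1, 1)

Row-insert the values π_1, π_2, … into P one at a time, bumping the leftmost entry strictly greater than the inserted value down to the next row. The recording tableau Q records, in position (i, j), the step at which that cell was added to P.
  Insert 7 (step 1): P = [7];  Q = [1]
  Insert 1 (step 2): P = [1] / [7];  Q = [1] / [2]
  Insert 2 (step 3): P = [1, 2] / [7];  Q = [1, 3] / [2]
  Insert 6 (step 4): P = [1, 2, 6] / [7];  Q = [1, 3, 4] / [2]
  Insert 9 (step 5): P = [1, 2, 6, 9] / [7];  Q = [1, 3, 4, 5] / [2]
  Insert 4 (step 6): P = [1, 2, 4, 9] / [6] / [7];  Q = [1, 3, 4, 5] / [2] / [6]
  Insert 5 (step 7): P = [1, 2, 4, 5] / [6, 9] / [7];  Q = [1, 3, 4, 5] / [2, 7] / [6]
  Insert 8 (step 8): P = [1, 2, 4, 5, 8] / [6, 9] / [7];  Q = [1, 3, 4, 5, 8] / [2, 7] / [6]
  Insert 3 (step 9): P = [1, 2, 3, 5, 8] / [4, 9] / [6] / [7];  Q = [1, 3, 4, 5, 8] / [2, 7] / [6] / [9]
Final shape: (5, 2, 1, 1).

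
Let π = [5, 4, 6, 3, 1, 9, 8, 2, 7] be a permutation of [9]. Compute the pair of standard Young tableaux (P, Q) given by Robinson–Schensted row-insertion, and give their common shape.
P = [1, 2, 7] / [3, 6, 8] / [4, 9] / [5];  Q = [1, 3, 6] / [2, 7, 9] / [4, 8] / [5];  common shape = (3, 3, 2, 1)

Row-insert the values π_1, π_2, … into P one at a time, bumping the leftmost entry strictly greater than the inserted value down to the next row. The recording tableau Q records, in position (i, j), the step at which that cell was added to P.
  Insert 5 (step 1): P = [5];  Q = [1]
  Insert 4 (step 2): P = [4] / [5];  Q = [1] / [2]
  Insert 6 (step 3): P = [4, 6] / [5];  Q = [1, 3] / [2]
  Insert 3 (step 4): P = [3, 6] / [4] / [5];  Q = [1, 3] / [2] / [4]
  Insert 1 (step 5): P = [1, 6] / [3] / [4] / [5];  Q = [1, 3] / [2] / [4] / [5]
  Insert 9 (step 6): P = [1, 6, 9] / [3] / [4] / [5];  Q = [1, 3, 6] / [2] / [4] / [5]
  Insert 8 (step 7): P = [1, 6, 8] / [3, 9] / [4] / [5];  Q = [1, 3, 6] / [2, 7] / [4] / [5]
  Insert 2 (step 8): P = [1, 2, 8] / [3, 6] / [4, 9] / [5];  Q = [1, 3, 6] / [2, 7] / [4, 8] / [5]
  Insert 7 (step 9): P = [1, 2, 7] / [3, 6, 8] / [4, 9] / [5];  Q = [1, 3, 6] / [2, 7, 9] / [4, 8] / [5]
Final shape: (3, 3, 2, 1).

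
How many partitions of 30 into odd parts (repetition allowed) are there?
p_odd(30) = 296

Enumerate partitions using only odd parts via the recurrence o(n, m) = o(n, m−2) + o(n−m, m) over odd m, starting from the largest odd part ≤ n. This gives p_odd(30) = 296. (Euler's theorem: equals the count of distinct-part partitions.)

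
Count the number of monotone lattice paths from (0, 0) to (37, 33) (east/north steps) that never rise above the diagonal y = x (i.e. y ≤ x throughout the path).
Number of paths = 13187694661947683150

By the reflection principle (André's argument), the number of monotone paths to (37, 33) with n ≤ m that never go above y = x is C(70, 37) − C(70, 38) = 100226479430802391940 − 87038784768854708790 = 13187694661947683150.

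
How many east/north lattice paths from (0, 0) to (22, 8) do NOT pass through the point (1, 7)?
Number of paths = 5852749

Total paths from (0, 0) to (22, 8): C(30, 22) = 5852925. Paths through (1, 7): (paths (0, 0) → (1, 7)) × (paths (1, 7) → (22, 8)) = C(8, 1) · C(22, 21) = 8 · 22 = 176. Avoidance count = 5852925 − 176 = 5852749.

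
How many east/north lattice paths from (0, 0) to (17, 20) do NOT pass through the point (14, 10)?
Number of paths = 15344449494

Total paths from (0, 0) to (17, 20): C(37, 17) = 15905368710. Paths through (14, 10): (paths (0, 0) → (14, 10)) × (paths (14, 10) → (17, 20)) = C(24, 14) · C(13, 3) = 1961256 · 286 = 560919216. Avoidance count = 15905368710 − 560919216 = 15344449494.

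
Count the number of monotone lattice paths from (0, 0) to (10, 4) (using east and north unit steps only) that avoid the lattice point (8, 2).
Number of paths = 731

Total paths from (0, 0) to (10, 4): C(14, 10) = 1001. Paths through (8, 2): (paths (0, 0) → (8, 2)) × (paths (8, 2) → (10, 4)) = C(10, 8) · C(4, 2) = 45 · 6 = 270. Avoidance count = 1001 − 270 = 731.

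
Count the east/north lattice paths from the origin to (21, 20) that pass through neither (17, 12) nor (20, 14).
Number of paths = 237329335365

Inclusion–exclusion. Total paths: C(41, 21) = 269128937220. Through P₁: C(29, 17)·C(12, 4) = 25688487825. Through P₂: C(34, 20)·C(7, 1) = 9743829480. Since P₁ is strictly southwest of P₂, a monotone path through both must visit P₁ then P₂; paths through both = C(29, 17)·C(5, 3)·C(7, 1) = 3632715450. Avoid both = 269128937220 − 25688487825 − 9743829480 + 3632715450 = 237329335365.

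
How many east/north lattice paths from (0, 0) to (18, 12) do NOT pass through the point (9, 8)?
Number of paths = 69111575

Total paths from (0, 0) to (18, 12): C(30, 18) = 86493225. Paths through (9, 8): (paths (0, 0) → (9, 8)) × (paths (9, 8) → (18, 12)) = C(17, 9) · C(13, 9) = 24310 · 715 = 17381650. Avoidance count = 86493225 − 17381650 = 69111575.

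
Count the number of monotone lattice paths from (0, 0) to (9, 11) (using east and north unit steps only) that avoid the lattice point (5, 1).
Number of paths = 161954

Total paths from (0, 0) to (9, 11): C(20, 9) = 167960. Paths through (5, 1): (paths (0, 0) → (5, 1)) × (paths (5, 1) → (9, 11)) = C(6, 5) · C(14, 4) = 6 · 1001 = 6006. Avoidance count = 167960 − 6006 = 161954.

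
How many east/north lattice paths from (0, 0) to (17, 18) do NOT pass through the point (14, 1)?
Number of paths = 4537550550

Total paths from (0, 0) to (17, 18): C(35, 17) = 4537567650. Paths through (14, 1): (paths (0, 0) → (14, 1)) × (paths (14, 1) → (17, 18)) = C(15, 14) · C(20, 3) = 15 · 1140 = 17100. Avoidance count = 4537567650 − 17100 = 4537550550.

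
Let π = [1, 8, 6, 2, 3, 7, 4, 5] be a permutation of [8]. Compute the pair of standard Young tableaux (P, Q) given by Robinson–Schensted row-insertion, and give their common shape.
P = [1, 2, 3, 4, 5] / [6, 7] / [8];  Q = [1, 2, 5, 6, 8] / [3, 7] / [4];  common shape = (5, 2, 1)

Row-insert the values π_1, π_2, … into P one at a time, bumping the leftmost entry strictly greater than the inserted value down to the next row. The recording tableau Q records, in position (i, j), the step at which that cell was added to P.
  Insert 1 (step 1): P = [1];  Q = [1]
  Insert 8 (step 2): P = [1, 8];  Q = [1, 2]
  Insert 6 (step 3): P = [1, 6] / [8];  Q = [1, 2] / [3]
  Insert 2 (step 4): P = [1, 2] / [6] / [8];  Q = [1, 2] / [3] / [4]
  Insert 3 (step 5): P = [1, 2, 3] / [6] / [8];  Q = [1, 2, 5] / [3] / [4]
  Insert 7 (step 6): P = [1, 2, 3, 7] / [6] / [8];  Q = [1, 2, 5, 6] / [3] / [4]
  Insert 4 (step 7): P = [1, 2, 3, 4] / [6, 7] / [8];  Q = [1, 2, 5, 6] / [3, 7] / [4]
  Insert 5 (step 8): P = [1, 2, 3, 4, 5] / [6, 7] / [8];  Q = [1, 2, 5, 6, 8] / [3, 7] / [4]
Final shape: (5, 2, 1).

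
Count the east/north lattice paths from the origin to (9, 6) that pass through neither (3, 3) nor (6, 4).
Number of paths = 2025

Inclusion–exclusion. Total paths: C(15, 9) = 5005. Through P₁: C(6, 3)·C(9, 6) = 1680. Through P₂: C(10, 6)·C(5, 3) = 2100. Since P₁ is strictly southwest of P₂, a monotone path through both must visit P₁ then P₂; paths through both = C(6, 3)·C(4, 3)·C(5, 3) = 800. Avoid both = 5005 − 1680 − 2100 + 800 = 2025.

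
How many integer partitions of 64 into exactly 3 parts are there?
p(64, 3 parts) = 341

Partitions of n into exactly k parts are in bijection with partitions of n − k into at most k parts (subtract 1 from each part). So p(64, exactly 3) = p(61, parts ≤ 3). Computing via the recurrence p(m, j) = p(m, j−1) + p(m−j, j) gives 341.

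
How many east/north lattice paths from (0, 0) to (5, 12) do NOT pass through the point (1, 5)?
Number of paths = 4208

Total paths from (0, 0) to (5, 12): C(17, 5) = 6188. Paths through (1, 5): (paths (0, 0) → (1, 5)) × (paths (1, 5) → (5, 12)) = C(6, 1) · C(11, 4) = 6 · 330 = 1980. Avoidance count = 6188 − 1980 = 4208.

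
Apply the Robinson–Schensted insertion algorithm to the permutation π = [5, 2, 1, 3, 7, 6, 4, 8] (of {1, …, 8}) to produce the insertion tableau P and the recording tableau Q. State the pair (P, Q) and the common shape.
P = [1, 3, 4, 8] / [2, 6] / [5, 7];  Q = [1, 4, 5, 8] / [2, 6] / [3, 7];  common shape = (4, 2, 2)

Row-insert the values π_1, π_2, … into P one at a time, bumping the leftmost entry strictly greater than the inserted value down to the next row. The recording tableau Q records, in position (i, j), the step at which that cell was added to P.
  Insert 5 (step 1): P = [5];  Q = [1]
  Insert 2 (step 2): P = [2] / [5];  Q = [1] / [2]
  Insert 1 (step 3): P = [1] / [2] / [5];  Q = [1] / [2] / [3]
  Insert 3 (step 4): P = [1, 3] / [2] / [5];  Q = [1, 4] / [2] / [3]
  Insert 7 (step 5): P = [1, 3, 7] / [2] / [5];  Q = [1, 4, 5] / [2] / [3]
  Insert 6 (step 6): P = [1, 3, 6] / [2, 7] / [5];  Q = [1, 4, 5] / [2, 6] / [3]
  Insert 4 (step 7): P = [1, 3, 4] / [2, 6] / [5, 7];  Q = [1, 4, 5] / [2, 6] / [3, 7]
  Insert 8 (step 8): P = [1, 3, 4, 8] / [2, 6] / [5, 7];  Q = [1, 4, 5, 8] / [2, 6] / [3, 7]
Final shape: (4, 2, 2).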